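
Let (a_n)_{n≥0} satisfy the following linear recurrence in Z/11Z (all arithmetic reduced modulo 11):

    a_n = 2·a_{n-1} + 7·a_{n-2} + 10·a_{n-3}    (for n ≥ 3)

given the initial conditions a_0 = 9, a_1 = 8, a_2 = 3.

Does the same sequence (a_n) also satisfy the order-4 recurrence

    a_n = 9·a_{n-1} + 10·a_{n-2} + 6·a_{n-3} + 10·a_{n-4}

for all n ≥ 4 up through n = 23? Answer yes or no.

no

Terms a_0..a_23: 9, 8, 3, 9, 9, 1, 1, 0, 6, 0, 9, 1, 10, 7, 6, 7, 5, 9, 2, 7, 8, 8, 10, 2
n=4: candidate gives 7, actual a_4 = 9 ✗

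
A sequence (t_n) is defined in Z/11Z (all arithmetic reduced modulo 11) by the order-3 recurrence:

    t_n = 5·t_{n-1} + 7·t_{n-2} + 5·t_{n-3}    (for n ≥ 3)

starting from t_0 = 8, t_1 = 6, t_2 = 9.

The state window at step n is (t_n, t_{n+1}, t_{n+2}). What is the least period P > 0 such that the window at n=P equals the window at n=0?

10

n=0: window = (8, 6, 9)
n=1: window = (6, 9, 6)
n=2: window = (9, 6, 2)
n=3: window = (6, 2, 9)
n=4: window = (2, 9, 1)
n=5: window = (9, 1, 1)
n=6: window = (1, 1, 2)
n=7: window = (1, 2, 0)
n=8: window = (2, 0, 8)
n=9: window = (0, 8, 6)
n=10: window = (8, 6, 9)
window at n=10 equals window at n=0 → period = 10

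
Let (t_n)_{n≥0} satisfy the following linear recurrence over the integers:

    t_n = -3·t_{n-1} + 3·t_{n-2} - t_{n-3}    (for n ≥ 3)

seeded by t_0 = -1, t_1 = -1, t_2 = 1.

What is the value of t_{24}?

t_3 = -3·1 + 3·-1 + -1·-1 = -5
t_4 = -3·-5 + 3·1 + -1·-1 = 19
t_5 = -3·19 + 3·-5 + -1·1 = -73
t_6 = -3·-73 + 3·19 + -1·-5 = 281
t_7 = -3·281 + 3·-73 + -1·19 = -1081
t_8 = -3·-1081 + 3·281 + -1·-73 = 4159
t_9 = -3·4159 + 3·-1081 + -1·281 = -16001
t_10 = -3·-16001 + 3·4159 + -1·-1081 = 61561
t_11 = -3·61561 + 3·-16001 + -1·4159 = -236845
t_12 = -3·-236845 + 3·61561 + -1·-16001 = 911219
t_13 = -3·911219 + 3·-236845 + -1·61561 = -3505753
t_14 = -3·-3505753 + 3·911219 + -1·-236845 = 13487761
t_15 = -3·13487761 + 3·-3505753 + -1·911219 = -51891761
t_16 = -3·-51891761 + 3·13487761 + -1·-3505753 = 199644319
t_17 = -3·199644319 + 3·-51891761 + -1·13487761 = -768096001
t_18 = -3·-768096001 + 3·199644319 + -1·-51891761 = 2955112721
t_19 = -3·2955112721 + 3·-768096001 + -1·199644319 = -11369270485
t_20 = -3·-11369270485 + 3·2955112721 + -1·-768096001 = 43741245619
t_21 = -3·43741245619 + 3·-11369270485 + -1·2955112721 = -168286661033
t_22 = -3·-168286661033 + 3·43741245619 + -1·-11369270485 = 647452990441
t_23 = -3·647452990441 + 3·-168286661033 + -1·43741245619 = -2490960200041
t_24 = -3·-2490960200041 + 3·647452990441 + -1·-168286661033 = 9583526232479

9583526232479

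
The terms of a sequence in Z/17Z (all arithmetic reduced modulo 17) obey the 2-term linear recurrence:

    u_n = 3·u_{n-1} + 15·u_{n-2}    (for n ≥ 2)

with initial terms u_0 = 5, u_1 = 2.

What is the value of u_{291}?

u_2 = 3·2 + 15·5 = 13
u_3 = 3·13 + 15·2 = 1
u_4 = 3·1 + 15·13 = 11
u_5 = 3·11 + 15·1 = 14
u_6 = 3·14 + 15·11 = 3
u_7 = 3·3 + 15·14 = 15
u_8 = 3·15 + 15·3 = 5
u_9 = 3·5 + 15·15 = 2
(u_8, u_9) = (5, 2) = (u_0, u_1), so the sequence has period 8.
291 ≡ 3 (mod 8), hence u_291 = u_3 = 1.

1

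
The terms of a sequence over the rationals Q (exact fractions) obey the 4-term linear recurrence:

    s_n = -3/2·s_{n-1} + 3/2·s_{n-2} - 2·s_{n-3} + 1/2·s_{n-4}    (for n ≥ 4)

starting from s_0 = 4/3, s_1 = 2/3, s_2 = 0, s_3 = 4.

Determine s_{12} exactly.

s_4 = -3/2·4 + 3/2·0 + -2·2/3 + 1/2·4/3 = -20/3
s_5 = -3/2·-20/3 + 3/2·4 + -2·0 + 1/2·2/3 = 49/3
s_6 = -3/2·49/3 + 3/2·-20/3 + -2·4 + 1/2·0 = -85/2
s_7 = -3/2·-85/2 + 3/2·49/3 + -2·-20/3 + 1/2·4 = 1243/12
s_8 = -3/2·1243/12 + 3/2·-85/2 + -2·49/3 + 1/2·-20/3 = -2041/8
s_9 = -3/2·-2041/8 + 3/2·1243/12 + -2·-85/2 + 1/2·49/3 = 30299/48
s_10 = -3/2·30299/48 + 3/2·-2041/8 + -2·1243/12 + 1/2·-85/2 = -149563/96
s_11 = -3/2·-149563/96 + 3/2·30299/48 + -2·-2041/8 + 1/2·1243/12 = 738395/192
s_12 = -3/2·738395/192 + 3/2·-149563/96 + -2·30299/48 + 1/2·-2041/8 = -3646331/384

-3646331/384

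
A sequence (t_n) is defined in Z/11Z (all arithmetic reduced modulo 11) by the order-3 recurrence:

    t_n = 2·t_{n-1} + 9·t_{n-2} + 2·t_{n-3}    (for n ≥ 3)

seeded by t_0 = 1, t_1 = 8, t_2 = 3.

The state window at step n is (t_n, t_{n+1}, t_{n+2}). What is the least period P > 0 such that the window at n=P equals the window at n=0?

110

n=0: window = (1, 8, 3)
n=1: window = (8, 3, 3)
n=2: window = (3, 3, 5)
n=3: window = (3, 5, 10)
n=4: window = (5, 10, 5)
n=5: window = (10, 5, 0)
n=6: window = (5, 0, 10)
n=7: window = (0, 10, 8)
n=8: window = (10, 8, 7)
n=9: window = (8, 7, 7)
n=10: window = (7, 7, 5)
n=11: window = (7, 5, 10)
n=12: window = (5, 10, 2)
n=13: window = (10, 2, 5)
n=14: window = (2, 5, 4)
n=15: window = (5, 4, 2)
n=16: window = (4, 2, 6)
n=17: window = (2, 6, 5)
n=18: window = (6, 5, 2)
n=19: window = (5, 2, 6)
n=20: window = (2, 6, 7)
n=21: window = (6, 7, 6)
n=22: window = (7, 6, 10)
n=23: window = (6, 10, 0)
n=24: window = (10, 0, 3)
n=25: window = (0, 3, 4)
n=26: window = (3, 4, 2)
n=27: window = (4, 2, 2)
n=28: window = (2, 2, 8)
n=29: window = (2, 8, 5)
n=30: window = (8, 5, 9)
n=31: window = (5, 9, 2)
n=32: window = (9, 2, 7)
n=33: window = (2, 7, 6)
n=34: window = (7, 6, 2)
n=35: window = (6, 2, 6)
n=36: window = (2, 6, 9)
n=37: window = (6, 9, 10)
n=38: window = (9, 10, 3)
n=39: window = (10, 3, 4)
n=40: window = (3, 4, 0)
…
n=108: window = (3, 0, 1)
n=109: window = (0, 1, 8)
n=110: window = (1, 8, 3)
window at n=110 equals window at n=0 → period = 110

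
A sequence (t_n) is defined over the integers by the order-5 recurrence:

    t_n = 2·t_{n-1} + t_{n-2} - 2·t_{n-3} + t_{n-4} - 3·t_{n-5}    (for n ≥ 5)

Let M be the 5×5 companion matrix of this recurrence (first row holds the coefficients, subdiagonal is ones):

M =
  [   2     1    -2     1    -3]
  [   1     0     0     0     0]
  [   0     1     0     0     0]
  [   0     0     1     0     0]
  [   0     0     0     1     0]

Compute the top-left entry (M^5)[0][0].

43

(M^5)[0][0] is the top entry after applying M 5 times to the unit state (1, 0, 0, 0, 0). Equivalently it is h_{9} for the auxiliary sequence (h_n) obeying the same recurrence with h_4 = 1 and h_i = 0 for 0 ≤ i < 4:
h_5 = 2·1 + 1·0 + -2·0 + 1·0 + -3·0 = 2
h_6 = 2·2 + 1·1 + -2·0 + 1·0 + -3·0 = 5
h_7 = 2·5 + 1·2 + -2·1 + 1·0 + -3·0 = 10
h_8 = 2·10 + 1·5 + -2·2 + 1·1 + -3·0 = 22
h_9 = 2·22 + 1·10 + -2·5 + 1·2 + -3·1 = 43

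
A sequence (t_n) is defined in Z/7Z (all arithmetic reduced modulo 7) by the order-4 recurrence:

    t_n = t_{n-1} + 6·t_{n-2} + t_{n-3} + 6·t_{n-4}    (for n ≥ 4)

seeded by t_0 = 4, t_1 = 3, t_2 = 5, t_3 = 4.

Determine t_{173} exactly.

4

t_4 = 1·4 + 6·5 + 1·3 + 6·4 = 5
t_5 = 1·5 + 6·4 + 1·5 + 6·3 = 3
t_6 = 1·3 + 6·5 + 1·4 + 6·5 = 4
t_7 = 1·4 + 6·3 + 1·5 + 6·4 = 2
t_8 = 1·2 + 6·4 + 1·3 + 6·5 = 3
t_9 = 1·3 + 6·2 + 1·4 + 6·3 = 2
t_10 = 1·2 + 6·3 + 1·2 + 6·4 = 4
t_11 = 1·4 + 6·2 + 1·3 + 6·2 = 3
t_12 = 1·3 + 6·4 + 1·2 + 6·3 = 5
t_13 = 1·5 + 6·3 + 1·4 + 6·2 = 4
(t_10, t_11, t_12, t_13) = (4, 3, 5, 4) = (t_0, t_1, t_2, t_3), so the sequence has period 10.
173 ≡ 3 (mod 10), hence t_173 = t_3 = 4.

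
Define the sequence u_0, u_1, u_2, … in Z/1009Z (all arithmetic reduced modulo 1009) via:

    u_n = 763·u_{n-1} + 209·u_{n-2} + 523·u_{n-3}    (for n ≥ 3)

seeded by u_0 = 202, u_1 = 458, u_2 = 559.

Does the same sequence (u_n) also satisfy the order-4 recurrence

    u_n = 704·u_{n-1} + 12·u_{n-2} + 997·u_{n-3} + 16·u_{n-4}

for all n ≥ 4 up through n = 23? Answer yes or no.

no

Terms u_0..u_23: 202, 458, 559, 287, 216, 540, 856, 117, 690, 710, 471, 893, 868, 489, 450, 496, 756, 679, 146, 919, 135, 122, 574, 304
n=4: candidate gives 656, actual u_4 = 216 ✗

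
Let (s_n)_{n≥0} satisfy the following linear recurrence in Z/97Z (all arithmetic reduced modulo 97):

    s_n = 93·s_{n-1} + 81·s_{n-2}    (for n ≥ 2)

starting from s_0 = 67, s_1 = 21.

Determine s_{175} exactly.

s_2 = 93·21 + 81·67 = 8
s_3 = 93·8 + 81·21 = 20
s_4 = 93·20 + 81·8 = 83
s_5 = 93·83 + 81·20 = 27
s_6 = 93·27 + 81·83 = 19
s_7 = 93·19 + 81·27 = 74
s_8 = 93·74 + 81·19 = 79
s_9 = 93·79 + 81·74 = 52
s_10 = 93·52 + 81·79 = 80
s_11 = 93·80 + 81·52 = 12
s_12 = 93·12 + 81·80 = 30
s_13 = 93·30 + 81·12 = 76
s_14 = 93·76 + 81·30 = 89
s_15 = 93·89 + 81·76 = 77
s_16 = 93·77 + 81·89 = 14
s_17 = 93·14 + 81·77 = 70
s_18 = 93·70 + 81·14 = 78
s_19 = 93·78 + 81·70 = 23
s_20 = 93·23 + 81·78 = 18
s_21 = 93·18 + 81·23 = 45
s_22 = 93·45 + 81·18 = 17
s_23 = 93·17 + 81·45 = 85
s_24 = 93·85 + 81·17 = 67
s_25 = 93·67 + 81·85 = 21
(s_24, s_25) = (67, 21) = (s_0, s_1), so the sequence has period 24.
175 ≡ 7 (mod 24), hence s_175 = s_7 = 74.

74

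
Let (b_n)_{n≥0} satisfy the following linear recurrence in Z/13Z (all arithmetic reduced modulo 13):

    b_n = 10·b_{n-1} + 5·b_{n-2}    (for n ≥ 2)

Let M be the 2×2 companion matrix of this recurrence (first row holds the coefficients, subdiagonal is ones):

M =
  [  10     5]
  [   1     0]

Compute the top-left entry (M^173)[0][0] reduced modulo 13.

(M^173)[0][0] is the top entry after applying M 173 times to the unit state (1, 0). Equivalently it is h_{174} for the auxiliary sequence (h_n) obeying the same recurrence with h_1 = 1 and h_i = 0 for 0 ≤ i < 1:
h_2 = 10·1 + 5·0 = 10
h_3 = 10·10 + 5·1 = 1
h_4 = 10·1 + 5·10 = 8
h_5 = 10·8 + 5·1 = 7
h_6 = 10·7 + 5·8 = 6
h_7 = 10·6 + 5·7 = 4
h_8 = 10·4 + 5·6 = 5
h_9 = 10·5 + 5·4 = 5
h_10 = 10·5 + 5·5 = 10
h_11 = 10·10 + 5·5 = 8
h_12 = 10·8 + 5·10 = 0
h_13 = 10·0 + 5·8 = 1
(h_12, h_13) = (0, 1) = (h_0, h_1), so the sequence has period 12.
174 ≡ 6 (mod 12), hence h_174 = h_6 = 6.

6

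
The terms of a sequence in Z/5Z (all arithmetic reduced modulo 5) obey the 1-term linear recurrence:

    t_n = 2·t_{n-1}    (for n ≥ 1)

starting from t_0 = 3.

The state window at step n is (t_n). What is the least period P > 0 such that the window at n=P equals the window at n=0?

n=0: window = (3)
n=1: window = (1)
n=2: window = (2)
n=3: window = (4)
n=4: window = (3)
window at n=4 equals window at n=0 → period = 4

4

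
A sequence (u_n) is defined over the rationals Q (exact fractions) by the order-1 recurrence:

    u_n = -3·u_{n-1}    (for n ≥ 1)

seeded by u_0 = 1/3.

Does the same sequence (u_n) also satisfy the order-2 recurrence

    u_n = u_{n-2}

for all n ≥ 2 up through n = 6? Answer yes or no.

Terms u_0..u_6: 1/3, -1, 3, -9, 27, -81, 243
n=2: candidate gives 1/3, actual u_2 = 3 ✗

no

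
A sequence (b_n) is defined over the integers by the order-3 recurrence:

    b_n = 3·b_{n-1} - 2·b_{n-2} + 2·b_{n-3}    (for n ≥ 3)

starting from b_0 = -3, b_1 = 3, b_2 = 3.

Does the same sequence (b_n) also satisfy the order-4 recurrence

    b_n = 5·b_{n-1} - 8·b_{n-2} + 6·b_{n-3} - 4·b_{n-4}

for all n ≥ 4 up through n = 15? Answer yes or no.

Terms b_0..b_15: -3, 3, 3, -3, -9, -15, -33, -87, -225, -567, -1425, -3591, -9057, -22839, -57585, -145191
n=4: candidate gives -9, actual b_4 = -9 ✓
n=5: candidate gives -15, actual b_5 = -15 ✓
n=6: candidate gives -33, actual b_6 = -33 ✓
n=7: candidate gives -87, actual b_7 = -87 ✓
n=8: candidate gives -225, actual b_8 = -225 ✓
n=9: candidate gives -567, actual b_9 = -567 ✓
n=10: candidate gives -1425, actual b_10 = -1425 ✓
n=11: candidate gives -3591, actual b_11 = -3591 ✓
n=12: candidate gives -9057, actual b_12 = -9057 ✓
n=13: candidate gives -22839, actual b_13 = -22839 ✓
n=14: candidate gives -57585, actual b_14 = -57585 ✓
n=15: candidate gives -145191, actual b_15 = -145191 ✓

yes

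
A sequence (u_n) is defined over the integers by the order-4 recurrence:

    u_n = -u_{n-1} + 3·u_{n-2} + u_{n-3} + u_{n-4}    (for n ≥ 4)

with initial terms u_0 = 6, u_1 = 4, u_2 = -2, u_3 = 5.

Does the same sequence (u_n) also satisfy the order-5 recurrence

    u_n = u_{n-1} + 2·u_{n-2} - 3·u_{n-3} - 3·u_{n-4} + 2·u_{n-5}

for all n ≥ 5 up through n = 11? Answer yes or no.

Terms u_0..u_11: 6, 4, -2, 5, -1, 18, -18, 76, -113, 341, -622, 1608
n=5: candidate gives 15, actual u_5 = 18 ✗

no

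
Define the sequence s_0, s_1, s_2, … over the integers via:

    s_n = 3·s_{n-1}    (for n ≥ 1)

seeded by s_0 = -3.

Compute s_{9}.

-59049

s_1 = 3·-3 = -9
s_2 = 3·-9 = -27
s_3 = 3·-27 = -81
s_4 = 3·-81 = -243
s_5 = 3·-243 = -729
s_6 = 3·-729 = -2187
s_7 = 3·-2187 = -6561
s_8 = 3·-6561 = -19683
s_9 = 3·-19683 = -59049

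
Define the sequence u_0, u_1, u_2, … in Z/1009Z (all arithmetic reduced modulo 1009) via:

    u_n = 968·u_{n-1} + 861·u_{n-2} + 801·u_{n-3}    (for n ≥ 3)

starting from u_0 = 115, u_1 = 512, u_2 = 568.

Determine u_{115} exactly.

769

u_3 = 968·568 + 861·512 + 801·115 = 114
u_4 = 968·114 + 861·568 + 801·512 = 512
u_5 = 968·512 + 861·114 + 801·568 = 387
u_6 = 968·387 + 861·512 + 801·114 = 680
u_7 = 968·680 + 861·387 + 801·512 = 58
u_8 = 968·58 + 861·680 + 801·387 = 124
Continuing the recurrence:
  u_9 = 278;  u_10 = 564;  u_11 = 750;  u_12 = 493;  u_13 = 698;  u_14 = 722
  u_15 = 656;  u_16 = 557;  u_17 = 311;  u_18 = 435;  u_19 = 892;  u_20 = 845
  u_21 = 154;  u_22 = 925;  u_23 = 638;  u_24 = 656;  u_25 = 79;  u_26 = 48
  u_27 = 233;  u_28 = 208;  u_29 = 481;  u_30 = 922;  u_31 = 105;  u_32 = 342
  u_33 = 642;  u_34 = 104;  u_35 = 105;  u_36 = 135;  u_37 = 680;  u_38 = 930
  u_39 = 644;  u_40 = 243;  u_41 = 958;  u_42 = 678;  u_43 = 845;  u_44 = 735
  u_45 = 427;  u_46 = 653;  u_47 = 320;  u_48 = 193;  u_49 = 613;  u_50 = 823
  u_51 = 865;  u_52 = 774;  u_53 = 14;  u_54 = 591;  u_55 = 379;  u_56 = 26
  u_57 = 525;  u_58 = 731;  u_59 = 938;  u_60 = 440;  u_61 = 851;  u_62 = 522
  u_63 = 263;  u_64 = 320;  u_65 = 820;  u_66 = 531;  u_67 = 181;  u_68 = 726
  u_69 = 492;  u_70 = 208;  u_71 = 727;  u_72 = 531;  u_73 = 917;  u_74 = 993
  u_75 = 688;  u_76 = 359;  u_77 = 802;  u_78 = 934;  u_79 = 408;  u_80 = 95
  u_81 = 762;  u_82 = 1004;  u_83 = 857;  u_84 = 835;  u_85 = 400;  u_86 = 608
  u_87 = 496;  u_88 = 208;  u_89 = 463;  u_90 = 433;  u_91 = 620;  u_92 = 857
  u_93 = 983;  u_94 = 547;  u_95 = 929;  u_96 = 380;  u_97 = 537;  u_98 = 941
  u_99 = 667;  u_100 = 173;  u_101 = 154;  u_102 = 876;  u_103 = 154;  u_104 = 509
  u_105 = 147;  u_106 = 626;  u_107 = 74;  u_108 = 876;  u_109 = 508;  u_110 = 617
  u_111 = 840;  u_112 = 650;  u_113 = 187
u_114 = 968·187 + 861·650 + 801·840 = 906
u_115 = 968·906 + 861·187 + 801·650 = 769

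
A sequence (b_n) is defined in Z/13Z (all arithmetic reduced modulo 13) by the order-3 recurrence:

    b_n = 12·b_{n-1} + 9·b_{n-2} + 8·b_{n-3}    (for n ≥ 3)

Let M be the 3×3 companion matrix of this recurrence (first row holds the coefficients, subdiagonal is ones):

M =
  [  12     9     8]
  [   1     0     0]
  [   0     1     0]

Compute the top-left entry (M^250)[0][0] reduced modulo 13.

(M^250)[0][0] is the top entry after applying M 250 times to the unit state (1, 0, 0). Equivalently it is h_{252} for the auxiliary sequence (h_n) obeying the same recurrence with h_2 = 1 and h_i = 0 for 0 ≤ i < 2:
h_3 = 12·1 + 9·0 + 8·0 = 12
h_4 = 12·12 + 9·1 + 8·0 = 10
h_5 = 12·10 + 9·12 + 8·1 = 2
h_6 = 12·2 + 9·10 + 8·12 = 2
h_7 = 12·2 + 9·2 + 8·10 = 5
h_8 = 12·5 + 9·2 + 8·2 = 3
Continuing the recurrence:
  h_9 = 6;  h_10 = 9;  h_11 = 4;  h_12 = 8;  h_13 = 9;  h_14 = 4
  h_15 = 11;  h_16 = 6;  h_17 = 8;  h_18 = 4;  h_19 = 12;  h_20 = 10
  h_21 = 0;  h_22 = 4;  h_23 = 11;  h_24 = 12;  h_25 = 2;  h_26 = 12
  h_27 = 11;  h_28 = 9;  h_29 = 4;  h_30 = 9;  h_31 = 8;  h_32 = 1
  h_33 = 0;  h_34 = 8;  h_35 = 0;  h_36 = 7;  h_37 = 5;  h_38 = 6
  h_39 = 4;  h_40 = 12;  h_41 = 7;  h_42 = 3;  h_43 = 0;  h_44 = 5
  h_45 = 6;  h_46 = 0;  h_47 = 3;  h_48 = 6;  h_49 = 8;  h_50 = 5
  h_51 = 11;  h_52 = 7;  h_53 = 2;  h_54 = 6;  h_55 = 3;  h_56 = 2
  h_57 = 8;  h_58 = 8;  h_59 = 2;  h_60 = 4;  h_61 = 0;  h_62 = 0
  h_63 = 6;  h_64 = 7;  h_65 = 8;  h_66 = 12;  h_67 = 12;  h_68 = 4
  h_69 = 5;  h_70 = 10;  h_71 = 2;  h_72 = 11;  h_73 = 9;  h_74 = 2
  h_75 = 11;  h_76 = 1;  h_77 = 10;  h_78 = 9;  h_79 = 11;  h_80 = 7
  h_81 = 8;  h_82 = 0;  h_83 = 11;  h_84 = 1;  h_85 = 7;  h_86 = 12
  h_87 = 7;  h_88 = 1;  h_89 = 2;  h_90 = 11;  h_91 = 2;  h_92 = 9
  h_93 = 6;  h_94 = 0;  h_95 = 9;  h_96 = 0;  h_97 = 3;  h_98 = 4
  h_99 = 10;  h_100 = 11;  h_101 = 7;  h_102 = 3;  h_103 = 5;  h_104 = 0
  h_105 = 4;  h_106 = 10;  h_107 = 0;  h_108 = 5;  h_109 = 10;  h_110 = 9
  h_111 = 4;  h_112 = 1;  h_113 = 3;  h_114 = 12;  h_115 = 10;  h_116 = 5
  h_117 = 12;  h_118 = 9;  h_119 = 9;  h_120 = 12;  h_121 = 11;  h_122 = 0
  h_123 = 0;  h_124 = 10;  h_125 = 3;  h_126 = 9;  h_127 = 7;  h_128 = 7
  h_129 = 11;  h_130 = 4;  h_131 = 8;  h_132 = 12;  h_133 = 1;  h_134 = 2
  h_135 = 12;  h_136 = 1;  h_137 = 6;  h_138 = 8;  h_139 = 2;  h_140 = 1
  h_141 = 3;  h_142 = 9;  h_143 = 0;  h_144 = 1;  h_145 = 6;  h_146 = 3
  h_147 = 7;  h_148 = 3;  h_149 = 6;  h_150 = 12;  h_151 = 1;  h_152 = 12
  h_153 = 2;  h_154 = 10;  h_155 = 0;  h_156 = 2;  h_157 = 0;  h_158 = 5
  h_159 = 11;  h_160 = 8;  h_161 = 1;  h_162 = 3;  h_163 = 5;  h_164 = 4
  h_165 = 0;  h_166 = 11;  h_167 = 8;  h_168 = 0;  h_169 = 4;  h_170 = 8
  h_171 = 2;  h_172 = 11;  h_173 = 6;  h_174 = 5;  h_175 = 7;  h_176 = 8
  h_177 = 4;  h_178 = 7;  h_179 = 2;  h_180 = 2;  h_181 = 7;  h_182 = 1
  h_183 = 0;  h_184 = 0;  h_185 = 8;  h_186 = 5;  h_187 = 2;  h_188 = 3
  h_189 = 3;  h_190 = 1;  h_191 = 11;  h_192 = 9;  h_193 = 7;  h_194 = 6
  h_195 = 12;  h_196 = 7;  h_197 = 6;  h_198 = 10;  h_199 = 9;  h_200 = 12
  h_201 = 6;  h_202 = 5;  h_203 = 2;  h_204 = 0;  h_205 = 6;  h_206 = 10
  h_207 = 5;  h_208 = 3;  h_209 = 5;  h_210 = 10;  h_211 = 7;  h_212 = 6
  h_213 = 7;  h_214 = 12;  h_215 = 8;  h_216 = 0;  h_217 = 12;  h_218 = 0
  h_219 = 4;  h_220 = 1;  h_221 = 9;  h_222 = 6;  h_223 = 5;  h_224 = 4
  h_225 = 11;  h_226 = 0;  h_227 = 1;  h_228 = 9;  h_229 = 0;  h_230 = 11
  h_231 = 9;  h_232 = 12;  h_233 = 1;  h_234 = 10;  h_235 = 4;  h_236 = 3
  h_237 = 9;  h_238 = 11;  h_239 = 3;  h_240 = 12;  h_241 = 12;  h_242 = 3
  h_243 = 6;  h_244 = 0;  h_245 = 0;  h_246 = 9;  h_247 = 4;  h_248 = 12
  h_249 = 5;  h_250 = 5
h_251 = 12·5 + 9·5 + 8·12 = 6
h_252 = 12·6 + 9·5 + 8·5 = 1

1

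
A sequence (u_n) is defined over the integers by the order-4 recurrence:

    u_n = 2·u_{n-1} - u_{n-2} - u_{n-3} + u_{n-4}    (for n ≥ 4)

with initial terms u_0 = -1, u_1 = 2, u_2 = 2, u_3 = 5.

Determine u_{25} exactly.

-43

u_4 = 2·5 + -1·2 + -1·2 + 1·-1 = 5
u_5 = 2·5 + -1·5 + -1·2 + 1·2 = 5
u_6 = 2·5 + -1·5 + -1·5 + 1·2 = 2
u_7 = 2·2 + -1·5 + -1·5 + 1·5 = -1
u_8 = 2·-1 + -1·2 + -1·5 + 1·5 = -4
u_9 = 2·-4 + -1·-1 + -1·2 + 1·5 = -4
u_10 = 2·-4 + -1·-4 + -1·-1 + 1·2 = -1
u_11 = 2·-1 + -1·-4 + -1·-4 + 1·-1 = 5
u_12 = 2·5 + -1·-1 + -1·-4 + 1·-4 = 11
u_13 = 2·11 + -1·5 + -1·-1 + 1·-4 = 14
u_14 = 2·14 + -1·11 + -1·5 + 1·-1 = 11
u_15 = 2·11 + -1·14 + -1·11 + 1·5 = 2
u_16 = 2·2 + -1·11 + -1·14 + 1·11 = -10
u_17 = 2·-10 + -1·2 + -1·11 + 1·14 = -19
u_18 = 2·-19 + -1·-10 + -1·2 + 1·11 = -19
u_19 = 2·-19 + -1·-19 + -1·-10 + 1·2 = -7
u_20 = 2·-7 + -1·-19 + -1·-19 + 1·-10 = 14
u_21 = 2·14 + -1·-7 + -1·-19 + 1·-19 = 35
u_22 = 2·35 + -1·14 + -1·-7 + 1·-19 = 44
u_23 = 2·44 + -1·35 + -1·14 + 1·-7 = 32
u_24 = 2·32 + -1·44 + -1·35 + 1·14 = -1
u_25 = 2·-1 + -1·32 + -1·44 + 1·35 = -43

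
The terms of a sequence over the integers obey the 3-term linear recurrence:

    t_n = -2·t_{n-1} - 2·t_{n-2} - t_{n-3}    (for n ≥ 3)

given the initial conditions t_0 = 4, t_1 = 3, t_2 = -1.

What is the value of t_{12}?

4

t_3 = -2·-1 + -2·3 + -1·4 = -8
t_4 = -2·-8 + -2·-1 + -1·3 = 15
t_5 = -2·15 + -2·-8 + -1·-1 = -13
t_6 = -2·-13 + -2·15 + -1·-8 = 4
t_7 = -2·4 + -2·-13 + -1·15 = 3
t_8 = -2·3 + -2·4 + -1·-13 = -1
t_9 = -2·-1 + -2·3 + -1·4 = -8
t_10 = -2·-8 + -2·-1 + -1·3 = 15
t_11 = -2·15 + -2·-8 + -1·-1 = -13
t_12 = -2·-13 + -2·15 + -1·-8 = 4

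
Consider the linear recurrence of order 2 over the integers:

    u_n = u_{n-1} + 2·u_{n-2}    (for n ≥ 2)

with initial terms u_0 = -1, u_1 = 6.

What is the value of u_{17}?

u_2 = 1·6 + 2·-1 = 4
u_3 = 1·4 + 2·6 = 16
u_4 = 1·16 + 2·4 = 24
u_5 = 1·24 + 2·16 = 56
u_6 = 1·56 + 2·24 = 104
u_7 = 1·104 + 2·56 = 216
u_8 = 1·216 + 2·104 = 424
u_9 = 1·424 + 2·216 = 856
u_10 = 1·856 + 2·424 = 1704
u_11 = 1·1704 + 2·856 = 3416
u_12 = 1·3416 + 2·1704 = 6824
u_13 = 1·6824 + 2·3416 = 13656
u_14 = 1·13656 + 2·6824 = 27304
u_15 = 1·27304 + 2·13656 = 54616
u_16 = 1·54616 + 2·27304 = 109224
u_17 = 1·109224 + 2·54616 = 218456

218456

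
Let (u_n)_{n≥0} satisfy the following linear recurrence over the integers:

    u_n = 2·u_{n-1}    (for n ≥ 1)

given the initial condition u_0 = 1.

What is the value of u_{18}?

u_1 = 2·1 = 2
u_2 = 2·2 = 4
u_3 = 2·4 = 8
u_4 = 2·8 = 16
u_5 = 2·16 = 32
u_6 = 2·32 = 64
u_7 = 2·64 = 128
u_8 = 2·128 = 256
u_9 = 2·256 = 512
u_10 = 2·512 = 1024
u_11 = 2·1024 = 2048
u_12 = 2·2048 = 4096
u_13 = 2·4096 = 8192
u_14 = 2·8192 = 16384
u_15 = 2·16384 = 32768
u_16 = 2·32768 = 65536
u_17 = 2·65536 = 131072
u_18 = 2·131072 = 262144

262144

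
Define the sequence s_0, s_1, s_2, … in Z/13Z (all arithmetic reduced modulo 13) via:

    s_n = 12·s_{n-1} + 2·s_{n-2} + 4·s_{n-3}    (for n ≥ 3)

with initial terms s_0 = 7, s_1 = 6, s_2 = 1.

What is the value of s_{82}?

9

s_3 = 12·1 + 2·6 + 4·7 = 0
s_4 = 12·0 + 2·1 + 4·6 = 0
s_5 = 12·0 + 2·0 + 4·1 = 4
s_6 = 12·4 + 2·0 + 4·0 = 9
s_7 = 12·9 + 2·4 + 4·0 = 12
s_8 = 12·12 + 2·9 + 4·4 = 9
s_9 = 12·9 + 2·12 + 4·9 = 12
s_10 = 12·12 + 2·9 + 4·12 = 2
s_11 = 12·2 + 2·12 + 4·9 = 6
s_12 = 12·6 + 2·2 + 4·12 = 7
s_13 = 12·7 + 2·6 + 4·2 = 0
s_14 = 12·0 + 2·7 + 4·6 = 12
s_15 = 12·12 + 2·0 + 4·7 = 3
s_16 = 12·3 + 2·12 + 4·0 = 8
s_17 = 12·8 + 2·3 + 4·12 = 7
s_18 = 12·7 + 2·8 + 4·3 = 8
s_19 = 12·8 + 2·7 + 4·8 = 12
s_20 = 12·12 + 2·8 + 4·7 = 6
s_21 = 12·6 + 2·12 + 4·8 = 11
s_22 = 12·11 + 2·6 + 4·12 = 10
s_23 = 12·10 + 2·11 + 4·6 = 10
s_24 = 12·10 + 2·10 + 4·11 = 2
s_25 = 12·2 + 2·10 + 4·10 = 6
s_26 = 12·6 + 2·2 + 4·10 = 12
s_27 = 12·12 + 2·6 + 4·2 = 8
s_28 = 12·8 + 2·12 + 4·6 = 1
s_29 = 12·1 + 2·8 + 4·12 = 11
s_30 = 12·11 + 2·1 + 4·8 = 10
s_31 = 12·10 + 2·11 + 4·1 = 3
s_32 = 12·3 + 2·10 + 4·11 = 9
s_33 = 12·9 + 2·3 + 4·10 = 11
s_34 = 12·11 + 2·9 + 4·3 = 6
s_35 = 12·6 + 2·11 + 4·9 = 0
s_36 = 12·0 + 2·6 + 4·11 = 4
s_37 = 12·4 + 2·0 + 4·6 = 7
s_38 = 12·7 + 2·4 + 4·0 = 1
s_39 = 12·1 + 2·7 + 4·4 = 3
s_40 = 12·3 + 2·1 + 4·7 = 1
s_41 = 12·1 + 2·3 + 4·1 = 9
s_42 = 12·9 + 2·1 + 4·3 = 5
s_43 = 12·5 + 2·9 + 4·1 = 4
s_44 = 12·4 + 2·5 + 4·9 = 3
s_45 = 12·3 + 2·4 + 4·5 = 12
s_46 = 12·12 + 2·3 + 4·4 = 10
s_47 = 12·10 + 2·12 + 4·3 = 0
s_48 = 12·0 + 2·10 + 4·12 = 3
s_49 = 12·3 + 2·0 + 4·10 = 11
s_50 = 12·11 + 2·3 + 4·0 = 8
s_51 = 12·8 + 2·11 + 4·3 = 0
s_52 = 12·0 + 2·8 + 4·11 = 8
s_53 = 12·8 + 2·0 + 4·8 = 11
s_54 = 12·11 + 2·8 + 4·0 = 5
s_55 = 12·5 + 2·11 + 4·8 = 10
s_56 = 12·10 + 2·5 + 4·11 = 5
s_57 = 12·5 + 2·10 + 4·5 = 9
s_58 = 12·9 + 2·5 + 4·10 = 2
s_59 = 12·2 + 2·9 + 4·5 = 10
s_60 = 12·10 + 2·2 + 4·9 = 4
s_61 = 12·4 + 2·10 + 4·2 = 11
s_62 = 12·11 + 2·4 + 4·10 = 11
s_63 = 12·11 + 2·11 + 4·4 = 1
s_64 = 12·1 + 2·11 + 4·11 = 0
s_65 = 12·0 + 2·1 + 4·11 = 7
s_66 = 12·7 + 2·0 + 4·1 = 10
s_67 = 12·10 + 2·7 + 4·0 = 4
s_68 = 12·4 + 2·10 + 4·7 = 5
s_69 = 12·5 + 2·4 + 4·10 = 4
s_70 = 12·4 + 2·5 + 4·4 = 9
s_71 = 12·9 + 2·4 + 4·5 = 6
s_72 = 12·6 + 2·9 + 4·4 = 2
s_73 = 12·2 + 2·6 + 4·9 = 7
s_74 = 12·7 + 2·2 + 4·6 = 8
s_75 = 12·8 + 2·7 + 4·2 = 1
s_76 = 12·1 + 2·8 + 4·7 = 4
s_77 = 12·4 + 2·1 + 4·8 = 4
s_78 = 12·4 + 2·4 + 4·1 = 8
s_79 = 12·8 + 2·4 + 4·4 = 3
s_80 = 12·3 + 2·8 + 4·4 = 3
s_81 = 12·3 + 2·3 + 4·8 = 9
s_82 = 12·9 + 2·3 + 4·3 = 9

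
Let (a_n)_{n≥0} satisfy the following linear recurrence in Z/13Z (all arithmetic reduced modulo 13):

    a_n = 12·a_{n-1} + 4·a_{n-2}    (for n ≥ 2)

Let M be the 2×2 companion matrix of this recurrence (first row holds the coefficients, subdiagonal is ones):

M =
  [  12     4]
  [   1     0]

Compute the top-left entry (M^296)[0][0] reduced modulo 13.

(M^296)[0][0] is the top entry after applying M 296 times to the unit state (1, 0). Equivalently it is h_{297} for the auxiliary sequence (h_n) obeying the same recurrence with h_1 = 1 and h_i = 0 for 0 ≤ i < 1:
h_2 = 12·1 + 4·0 = 12
h_3 = 12·12 + 4·1 = 5
h_4 = 12·5 + 4·12 = 4
h_5 = 12·4 + 4·5 = 3
h_6 = 12·3 + 4·4 = 0
h_7 = 12·0 + 4·3 = 12
h_8 = 12·12 + 4·0 = 1
h_9 = 12·1 + 4·12 = 8
h_10 = 12·8 + 4·1 = 9
h_11 = 12·9 + 4·8 = 10
h_12 = 12·10 + 4·9 = 0
h_13 = 12·0 + 4·10 = 1
(h_12, h_13) = (0, 1) = (h_0, h_1), so the sequence has period 12.
297 ≡ 9 (mod 12), hence h_297 = h_9 = 8.

8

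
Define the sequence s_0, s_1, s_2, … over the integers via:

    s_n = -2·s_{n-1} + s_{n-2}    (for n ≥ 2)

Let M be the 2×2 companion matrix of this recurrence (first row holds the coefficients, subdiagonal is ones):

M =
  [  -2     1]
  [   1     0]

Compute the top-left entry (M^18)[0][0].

(M^18)[0][0] is the top entry after applying M 18 times to the unit state (1, 0). Equivalently it is h_{19} for the auxiliary sequence (h_n) obeying the same recurrence with h_1 = 1 and h_i = 0 for 0 ≤ i < 1:
h_2 = -2·1 + 1·0 = -2
h_3 = -2·-2 + 1·1 = 5
h_4 = -2·5 + 1·-2 = -12
h_5 = -2·-12 + 1·5 = 29
h_6 = -2·29 + 1·-12 = -70
h_7 = -2·-70 + 1·29 = 169
h_8 = -2·169 + 1·-70 = -408
h_9 = -2·-408 + 1·169 = 985
h_10 = -2·985 + 1·-408 = -2378
h_11 = -2·-2378 + 1·985 = 5741
h_12 = -2·5741 + 1·-2378 = -13860
h_13 = -2·-13860 + 1·5741 = 33461
h_14 = -2·33461 + 1·-13860 = -80782
h_15 = -2·-80782 + 1·33461 = 195025
h_16 = -2·195025 + 1·-80782 = -470832
h_17 = -2·-470832 + 1·195025 = 1136689
h_18 = -2·1136689 + 1·-470832 = -2744210
h_19 = -2·-2744210 + 1·1136689 = 6625109

6625109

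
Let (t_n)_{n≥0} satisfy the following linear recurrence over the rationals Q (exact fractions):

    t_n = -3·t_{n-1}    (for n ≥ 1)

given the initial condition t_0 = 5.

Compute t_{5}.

-1215

t_1 = -3·5 = -15
t_2 = -3·-15 = 45
t_3 = -3·45 = -135
t_4 = -3·-135 = 405
t_5 = -3·405 = -1215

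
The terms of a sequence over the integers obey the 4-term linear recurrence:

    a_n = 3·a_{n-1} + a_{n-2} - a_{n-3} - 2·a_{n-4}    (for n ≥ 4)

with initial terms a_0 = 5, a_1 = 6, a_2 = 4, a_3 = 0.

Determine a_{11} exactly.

-56712

a_4 = 3·0 + 1·4 + -1·6 + -2·5 = -12
a_5 = 3·-12 + 1·0 + -1·4 + -2·6 = -52
a_6 = 3·-52 + 1·-12 + -1·0 + -2·4 = -176
a_7 = 3·-176 + 1·-52 + -1·-12 + -2·0 = -568
a_8 = 3·-568 + 1·-176 + -1·-52 + -2·-12 = -1804
a_9 = 3·-1804 + 1·-568 + -1·-176 + -2·-52 = -5700
a_10 = 3·-5700 + 1·-1804 + -1·-568 + -2·-176 = -17984
a_11 = 3·-17984 + 1·-5700 + -1·-1804 + -2·-568 = -56712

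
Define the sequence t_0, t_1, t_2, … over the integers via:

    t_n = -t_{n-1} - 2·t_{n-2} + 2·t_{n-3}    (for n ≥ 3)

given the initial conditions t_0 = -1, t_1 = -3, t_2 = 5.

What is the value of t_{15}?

2683

t_3 = -1·5 + -2·-3 + 2·-1 = -1
t_4 = -1·-1 + -2·5 + 2·-3 = -15
t_5 = -1·-15 + -2·-1 + 2·5 = 27
t_6 = -1·27 + -2·-15 + 2·-1 = 1
t_7 = -1·1 + -2·27 + 2·-15 = -85
t_8 = -1·-85 + -2·1 + 2·27 = 137
t_9 = -1·137 + -2·-85 + 2·1 = 35
t_10 = -1·35 + -2·137 + 2·-85 = -479
t_11 = -1·-479 + -2·35 + 2·137 = 683
t_12 = -1·683 + -2·-479 + 2·35 = 345
t_13 = -1·345 + -2·683 + 2·-479 = -2669
t_14 = -1·-2669 + -2·345 + 2·683 = 3345
t_15 = -1·3345 + -2·-2669 + 2·345 = 2683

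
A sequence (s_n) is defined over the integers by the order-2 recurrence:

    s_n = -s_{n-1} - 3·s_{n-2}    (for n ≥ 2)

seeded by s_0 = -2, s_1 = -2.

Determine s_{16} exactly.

s_2 = -1·-2 + -3·-2 = 8
s_3 = -1·8 + -3·-2 = -2
s_4 = -1·-2 + -3·8 = -22
s_5 = -1·-22 + -3·-2 = 28
s_6 = -1·28 + -3·-22 = 38
s_7 = -1·38 + -3·28 = -122
s_8 = -1·-122 + -3·38 = 8
s_9 = -1·8 + -3·-122 = 358
s_10 = -1·358 + -3·8 = -382
s_11 = -1·-382 + -3·358 = -692
s_12 = -1·-692 + -3·-382 = 1838
s_13 = -1·1838 + -3·-692 = 238
s_14 = -1·238 + -3·1838 = -5752
s_15 = -1·-5752 + -3·238 = 5038
s_16 = -1·5038 + -3·-5752 = 12218

12218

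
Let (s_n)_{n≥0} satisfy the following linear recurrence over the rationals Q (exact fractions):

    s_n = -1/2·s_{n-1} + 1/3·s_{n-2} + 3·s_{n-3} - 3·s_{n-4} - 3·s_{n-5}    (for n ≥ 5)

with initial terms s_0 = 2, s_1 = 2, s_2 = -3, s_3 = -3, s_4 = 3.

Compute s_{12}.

s_5 = -1/2·3 + 1/3·-3 + 3·-3 + -3·2 + -3·2 = -47/2
s_6 = -1/2·-47/2 + 1/3·3 + 3·-3 + -3·-3 + -3·2 = 27/4
s_7 = -1/2·27/4 + 1/3·-47/2 + 3·3 + -3·-3 + -3·-3 = 379/24
s_8 = -1/2·379/24 + 1/3·27/4 + 3·-47/2 + -3·3 + -3·-3 = -3655/48
s_9 = -1/2·-3655/48 + 1/3·379/24 + 3·27/4 + -3·-47/2 + -3·3 = 36025/288
s_10 = -1/2·36025/288 + 1/3·-3655/48 + 3·379/24 + -3·27/4 + -3·-47/2 = 5587/576
s_11 = -1/2·5587/576 + 1/3·36025/288 + 3·-3655/48 + -3·379/24 + -3·27/4 = -895853/3456
s_12 = -1/2·-895853/3456 + 1/3·5587/576 + 3·36025/288 + -3·-3655/48 + -3·379/24 = 1587835/2304

1587835/2304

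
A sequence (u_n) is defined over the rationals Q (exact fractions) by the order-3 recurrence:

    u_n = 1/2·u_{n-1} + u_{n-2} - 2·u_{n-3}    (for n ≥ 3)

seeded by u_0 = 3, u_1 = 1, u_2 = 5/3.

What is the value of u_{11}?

u_3 = 1/2·5/3 + 1·1 + -2·3 = -25/6
u_4 = 1/2·-25/6 + 1·5/3 + -2·1 = -29/12
u_5 = 1/2·-29/12 + 1·-25/6 + -2·5/3 = -209/24
u_6 = 1/2·-209/24 + 1·-29/12 + -2·-25/6 = 25/16
u_7 = 1/2·25/16 + 1·-209/24 + -2·-29/12 = -99/32
u_8 = 1/2·-99/32 + 1·25/16 + -2·-209/24 = 3347/192
u_9 = 1/2·3347/192 + 1·-99/32 + -2·25/16 = 959/384
u_10 = 1/2·959/384 + 1·3347/192 + -2·-99/32 = 19099/768
u_11 = 1/2·19099/768 + 1·959/384 + -2·3347/192 = -30617/1536

-30617/1536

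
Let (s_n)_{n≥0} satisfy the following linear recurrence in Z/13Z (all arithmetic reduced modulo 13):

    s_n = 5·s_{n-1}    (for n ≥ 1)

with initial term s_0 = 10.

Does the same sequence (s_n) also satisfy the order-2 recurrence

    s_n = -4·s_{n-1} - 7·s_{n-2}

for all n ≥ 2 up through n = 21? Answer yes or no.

yes

Terms s_0..s_21: 10, 11, 3, 2, 10, 11, 3, 2, 10, 11, 3, 2, 10, 11, 3, 2, 10, 11, 3, 2, 10, 11
n=2: candidate gives 3, actual s_2 = 3 ✓
n=3: candidate gives 2, actual s_3 = 2 ✓
n=4: candidate gives 10, actual s_4 = 10 ✓
n=5: candidate gives 11, actual s_5 = 11 ✓
n=6: candidate gives 3, actual s_6 = 3 ✓
n=7: candidate gives 2, actual s_7 = 2 ✓
n=8: candidate gives 10, actual s_8 = 10 ✓
n=9: candidate gives 11, actual s_9 = 11 ✓
n=10: candidate gives 3, actual s_10 = 3 ✓
n=11: candidate gives 2, actual s_11 = 2 ✓
n=12: candidate gives 10, actual s_12 = 10 ✓
n=13: candidate gives 11, actual s_13 = 11 ✓
n=14: candidate gives 3, actual s_14 = 3 ✓
n=15: candidate gives 2, actual s_15 = 2 ✓
n=16: candidate gives 10, actual s_16 = 10 ✓
n=17: candidate gives 11, actual s_17 = 11 ✓
n=18: candidate gives 3, actual s_18 = 3 ✓
n=19: candidate gives 2, actual s_19 = 2 ✓
n=20: candidate gives 10, actual s_20 = 10 ✓
n=21: candidate gives 11, actual s_21 = 11 ✓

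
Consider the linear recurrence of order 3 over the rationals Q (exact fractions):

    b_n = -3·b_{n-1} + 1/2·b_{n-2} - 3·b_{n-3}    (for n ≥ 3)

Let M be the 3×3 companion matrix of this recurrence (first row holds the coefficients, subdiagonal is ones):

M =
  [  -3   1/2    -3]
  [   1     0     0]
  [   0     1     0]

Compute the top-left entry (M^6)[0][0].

10441/8

(M^6)[0][0] is the top entry after applying M 6 times to the unit state (1, 0, 0). Equivalently it is h_{8} for the auxiliary sequence (h_n) obeying the same recurrence with h_2 = 1 and h_i = 0 for 0 ≤ i < 2:
h_3 = -3·1 + 1/2·0 + -3·0 = -3
h_4 = -3·-3 + 1/2·1 + -3·0 = 19/2
h_5 = -3·19/2 + 1/2·-3 + -3·1 = -33
h_6 = -3·-33 + 1/2·19/2 + -3·-3 = 451/4
h_7 = -3·451/4 + 1/2·-33 + -3·19/2 = -1533/4
h_8 = -3·-1533/4 + 1/2·451/4 + -3·-33 = 10441/8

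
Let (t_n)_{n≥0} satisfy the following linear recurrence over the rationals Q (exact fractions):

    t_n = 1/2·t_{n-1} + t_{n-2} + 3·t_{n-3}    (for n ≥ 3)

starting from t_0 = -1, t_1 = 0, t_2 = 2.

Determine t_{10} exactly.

t_3 = 1/2·2 + 1·0 + 3·-1 = -2
t_4 = 1/2·-2 + 1·2 + 3·0 = 1
t_5 = 1/2·1 + 1·-2 + 3·2 = 9/2
t_6 = 1/2·9/2 + 1·1 + 3·-2 = -11/4
t_7 = 1/2·-11/4 + 1·9/2 + 3·1 = 49/8
t_8 = 1/2·49/8 + 1·-11/4 + 3·9/2 = 221/16
t_9 = 1/2·221/16 + 1·49/8 + 3·-11/4 = 153/32
t_10 = 1/2·153/32 + 1·221/16 + 3·49/8 = 2213/64

2213/64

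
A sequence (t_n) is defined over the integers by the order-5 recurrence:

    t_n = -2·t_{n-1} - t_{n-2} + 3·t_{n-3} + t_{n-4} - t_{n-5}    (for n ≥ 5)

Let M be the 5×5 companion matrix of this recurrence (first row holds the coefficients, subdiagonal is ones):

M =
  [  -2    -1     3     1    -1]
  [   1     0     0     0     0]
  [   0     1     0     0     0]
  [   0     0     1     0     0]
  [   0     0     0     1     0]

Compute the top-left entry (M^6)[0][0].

(M^6)[0][0] is the top entry after applying M 6 times to the unit state (1, 0, 0, 0, 0). Equivalently it is h_{10} for the auxiliary sequence (h_n) obeying the same recurrence with h_4 = 1 and h_i = 0 for 0 ≤ i < 4:
h_5 = -2·1 + -1·0 + 3·0 + 1·0 + -1·0 = -2
h_6 = -2·-2 + -1·1 + 3·0 + 1·0 + -1·0 = 3
h_7 = -2·3 + -1·-2 + 3·1 + 1·0 + -1·0 = -1
h_8 = -2·-1 + -1·3 + 3·-2 + 1·1 + -1·0 = -6
h_9 = -2·-6 + -1·-1 + 3·3 + 1·-2 + -1·1 = 19
h_10 = -2·19 + -1·-6 + 3·-1 + 1·3 + -1·-2 = -30

-30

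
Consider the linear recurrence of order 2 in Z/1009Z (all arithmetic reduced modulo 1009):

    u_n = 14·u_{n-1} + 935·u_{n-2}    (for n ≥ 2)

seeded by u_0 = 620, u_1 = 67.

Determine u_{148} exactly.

126

u_2 = 14·67 + 935·620 = 463
u_3 = 14·463 + 935·67 = 515
u_4 = 14·515 + 935·463 = 191
u_5 = 14·191 + 935·515 = 888
u_6 = 14·888 + 935·191 = 316
u_7 = 14·316 + 935·888 = 261
u_8 = 14·261 + 935·316 = 450
u_9 = 14·450 + 935·261 = 103
u_10 = 14·103 + 935·450 = 430
u_11 = 14·430 + 935·103 = 416
u_12 = 14·416 + 935·430 = 238
u_13 = 14·238 + 935·416 = 800
u_14 = 14·800 + 935·238 = 651
u_15 = 14·651 + 935·800 = 364
u_16 = 14·364 + 935·651 = 309
u_17 = 14·309 + 935·364 = 597
u_18 = 14·597 + 935·309 = 627
u_19 = 14·627 + 935·597 = 924
u_20 = 14·924 + 935·627 = 844
u_21 = 14·844 + 935·924 = 953
u_22 = 14·953 + 935·844 = 327
u_23 = 14·327 + 935·953 = 650
u_24 = 14·650 + 935·327 = 37
u_25 = 14·37 + 935·650 = 850
u_26 = 14·850 + 935·37 = 81
u_27 = 14·81 + 935·850 = 792
u_28 = 14·792 + 935·81 = 49
u_29 = 14·49 + 935·792 = 600
u_30 = 14·600 + 935·49 = 738
u_31 = 14·738 + 935·600 = 238
u_32 = 14·238 + 935·738 = 179
u_33 = 14·179 + 935·238 = 29
u_34 = 14·29 + 935·179 = 277
u_35 = 14·277 + 935·29 = 723
u_36 = 14·723 + 935·277 = 723
u_37 = 14·723 + 935·723 = 7
u_38 = 14·7 + 935·723 = 73
u_39 = 14·73 + 935·7 = 504
u_40 = 14·504 + 935·73 = 645
u_41 = 14·645 + 935·504 = 995
u_42 = 14·995 + 935·645 = 506
u_43 = 14·506 + 935·995 = 48
u_44 = 14·48 + 935·506 = 561
u_45 = 14·561 + 935·48 = 266
u_46 = 14·266 + 935·561 = 552
u_47 = 14·552 + 935·266 = 152
u_48 = 14·152 + 935·552 = 631
u_49 = 14·631 + 935·152 = 613
u_50 = 14·613 + 935·631 = 230
u_51 = 14·230 + 935·613 = 236
u_52 = 14·236 + 935·230 = 410
u_53 = 14·410 + 935·236 = 384
u_54 = 14·384 + 935·410 = 261
u_55 = 14·261 + 935·384 = 463
u_56 = 14·463 + 935·261 = 285
u_57 = 14·285 + 935·463 = 1007
u_58 = 14·1007 + 935·285 = 71
u_59 = 14·71 + 935·1007 = 133
u_60 = 14·133 + 935·71 = 644
u_61 = 14·644 + 935·133 = 183
u_62 = 14·183 + 935·644 = 311
u_63 = 14·311 + 935·183 = 902
u_64 = 14·902 + 935·311 = 713
u_65 = 14·713 + 935·902 = 747
u_66 = 14·747 + 935·713 = 74
u_67 = 14·74 + 935·747 = 244
u_68 = 14·244 + 935·74 = 967
u_69 = 14·967 + 935·244 = 527
u_70 = 14·527 + 935·967 = 396
u_71 = 14·396 + 935·527 = 852
u_72 = 14·852 + 935·396 = 786
u_73 = 14·786 + 935·852 = 424
u_74 = 14·424 + 935·786 = 240
u_75 = 14·240 + 935·424 = 236
u_76 = 14·236 + 935·240 = 679
u_77 = 14·679 + 935·236 = 114
u_78 = 14·114 + 935·679 = 791
u_79 = 14·791 + 935·114 = 620
u_80 = 14·620 + 935·791 = 596
u_81 = 14·596 + 935·620 = 806
u_82 = 14·806 + 935·596 = 477
u_83 = 14·477 + 935·806 = 511
u_84 = 14·511 + 935·477 = 108
u_85 = 14·108 + 935·511 = 22
u_86 = 14·22 + 935·108 = 388
u_87 = 14·388 + 935·22 = 777
u_88 = 14·777 + 935·388 = 328
u_89 = 14·328 + 935·777 = 571
u_90 = 14·571 + 935·328 = 875
u_91 = 14·875 + 935·571 = 266
u_92 = 14·266 + 935·875 = 523
u_93 = 14·523 + 935·266 = 755
u_94 = 14·755 + 935·523 = 120
u_95 = 14·120 + 935·755 = 296
u_96 = 14·296 + 935·120 = 309
u_97 = 14·309 + 935·296 = 584
u_98 = 14·584 + 935·309 = 445
u_99 = 14·445 + 935·584 = 347
u_100 = 14·347 + 935·445 = 180
u_101 = 14·180 + 935·347 = 49
u_102 = 14·49 + 935·180 = 483
u_103 = 14·483 + 935·49 = 109
u_104 = 14·109 + 935·483 = 90
u_105 = 14·90 + 935·109 = 257
u_106 = 14·257 + 935·90 = 974
u_107 = 14·974 + 935·257 = 672
u_108 = 14·672 + 935·974 = 899
u_109 = 14·899 + 935·672 = 191
u_110 = 14·191 + 935·899 = 724
u_111 = 14·724 + 935·191 = 38
u_112 = 14·38 + 935·724 = 433
u_113 = 14·433 + 935·38 = 223
u_114 = 14·223 + 935·433 = 341
u_115 = 14·341 + 935·223 = 380
u_116 = 14·380 + 935·341 = 266
u_117 = 14·266 + 935·380 = 829
u_118 = 14·829 + 935·266 = 1003
u_119 = 14·1003 + 935·829 = 119
u_120 = 14·119 + 935·1003 = 92
u_121 = 14·92 + 935·119 = 554
u_122 = 14·554 + 935·92 = 948
u_123 = 14·948 + 935·554 = 528
u_124 = 14·528 + 935·948 = 807
u_125 = 14·807 + 935·528 = 478
u_126 = 14·478 + 935·807 = 451
u_127 = 14·451 + 935·478 = 203
u_128 = 14·203 + 935·451 = 747
u_129 = 14·747 + 935·203 = 481
u_130 = 14·481 + 935·747 = 897
u_131 = 14·897 + 935·481 = 171
u_132 = 14·171 + 935·897 = 592
u_133 = 14·592 + 935·171 = 679
u_134 = 14·679 + 935·592 = 4
u_135 = 14·4 + 935·679 = 260
u_136 = 14·260 + 935·4 = 317
u_137 = 14·317 + 935·260 = 333
u_138 = 14·333 + 935·317 = 375
u_139 = 14·375 + 935·333 = 788
u_140 = 14·788 + 935·375 = 435
u_141 = 14·435 + 935·788 = 246
u_142 = 14·246 + 935·435 = 515
u_143 = 14·515 + 935·246 = 105
u_144 = 14·105 + 935·515 = 693
u_145 = 14·693 + 935·105 = 923
u_146 = 14·923 + 935·693 = 991
u_147 = 14·991 + 935·923 = 58
u_148 = 14·58 + 935·991 = 126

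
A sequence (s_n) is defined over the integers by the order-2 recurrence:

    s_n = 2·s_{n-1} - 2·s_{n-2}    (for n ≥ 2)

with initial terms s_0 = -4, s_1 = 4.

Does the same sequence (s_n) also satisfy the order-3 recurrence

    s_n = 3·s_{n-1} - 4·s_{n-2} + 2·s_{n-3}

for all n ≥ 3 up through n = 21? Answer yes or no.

Terms s_0..s_21: -4, 4, 16, 24, 16, -16, -64, -96, -64, 64, 256, 384, 256, -256, -1024, -1536, -1024, 1024, 4096, 6144, 4096, -4096
n=3: candidate gives 24, actual s_3 = 24 ✓
n=4: candidate gives 16, actual s_4 = 16 ✓
n=5: candidate gives -16, actual s_5 = -16 ✓
n=6: candidate gives -64, actual s_6 = -64 ✓
n=7: candidate gives -96, actual s_7 = -96 ✓
n=8: candidate gives -64, actual s_8 = -64 ✓
n=9: candidate gives 64, actual s_9 = 64 ✓
n=10: candidate gives 256, actual s_10 = 256 ✓
n=11: candidate gives 384, actual s_11 = 384 ✓
n=12: candidate gives 256, actual s_12 = 256 ✓
n=13: candidate gives -256, actual s_13 = -256 ✓
n=14: candidate gives -1024, actual s_14 = -1024 ✓
n=15: candidate gives -1536, actual s_15 = -1536 ✓
n=16: candidate gives -1024, actual s_16 = -1024 ✓
n=17: candidate gives 1024, actual s_17 = 1024 ✓
n=18: candidate gives 4096, actual s_18 = 4096 ✓
n=19: candidate gives 6144, actual s_19 = 6144 ✓
n=20: candidate gives 4096, actual s_20 = 4096 ✓
n=21: candidate gives -4096, actual s_21 = -4096 ✓

yes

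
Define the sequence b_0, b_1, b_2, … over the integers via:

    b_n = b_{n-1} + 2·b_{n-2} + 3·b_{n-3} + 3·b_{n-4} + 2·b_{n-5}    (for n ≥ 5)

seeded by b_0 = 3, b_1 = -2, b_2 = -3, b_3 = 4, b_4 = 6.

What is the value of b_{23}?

119462795

b_5 = 1·6 + 2·4 + 3·-3 + 3·-2 + 2·3 = 5
b_6 = 1·5 + 2·6 + 3·4 + 3·-3 + 2·-2 = 16
b_7 = 1·16 + 2·5 + 3·6 + 3·4 + 2·-3 = 50
b_8 = 1·50 + 2·16 + 3·5 + 3·6 + 2·4 = 123
b_9 = 1·123 + 2·50 + 3·16 + 3·5 + 2·6 = 298
b_10 = 1·298 + 2·123 + 3·50 + 3·16 + 2·5 = 752
b_11 = 1·752 + 2·298 + 3·123 + 3·50 + 2·16 = 1899
b_12 = 1·1899 + 2·752 + 3·298 + 3·123 + 2·50 = 4766
b_13 = 1·4766 + 2·1899 + 3·752 + 3·298 + 2·123 = 11960
b_14 = 1·11960 + 2·4766 + 3·1899 + 3·752 + 2·298 = 30041
b_15 = 1·30041 + 2·11960 + 3·4766 + 3·1899 + 2·752 = 75460
b_16 = 1·75460 + 2·30041 + 3·11960 + 3·4766 + 2·1899 = 189518
b_17 = 1·189518 + 2·75460 + 3·30041 + 3·11960 + 2·4766 = 475973
b_18 = 1·475973 + 2·189518 + 3·75460 + 3·30041 + 2·11960 = 1195432
b_19 = 1·1195432 + 2·475973 + 3·189518 + 3·75460 + 2·30041 = 3002394
b_20 = 1·3002394 + 2·1195432 + 3·475973 + 3·189518 + 2·75460 = 7540651
b_21 = 1·7540651 + 2·3002394 + 3·1195432 + 3·475973 + 2·189518 = 18938690
b_22 = 1·18938690 + 2·7540651 + 3·3002394 + 3·1195432 + 2·475973 = 47565416
b_23 = 1·47565416 + 2·18938690 + 3·7540651 + 3·3002394 + 2·1195432 = 119462795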